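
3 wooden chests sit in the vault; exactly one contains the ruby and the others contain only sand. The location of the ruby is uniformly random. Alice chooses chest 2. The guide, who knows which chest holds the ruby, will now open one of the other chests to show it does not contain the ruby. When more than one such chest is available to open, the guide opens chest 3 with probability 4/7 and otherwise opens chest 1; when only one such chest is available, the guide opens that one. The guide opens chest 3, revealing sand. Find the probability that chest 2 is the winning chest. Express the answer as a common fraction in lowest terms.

Condition on the true location of the ruby.
If it is in chest 1 (prior 1/3): only chest 3 is available, probability 1; weight (1/3)·1 = 1/3.
If it is in chest 2 (prior 1/3): chest 3 is available, opened with probability 4/7; weight (1/3)·(4/7) = 4/21.
If it is in chest 3 (prior 1/3): the guide opened chest 3, so this case is ruled out; weight (1/3)·0 = 0.
The weights sum to 11/21.
So P(the ruby in chest 2 | the guide opened chest 3) = (4/21) / (11/21) = 4/11.

4/11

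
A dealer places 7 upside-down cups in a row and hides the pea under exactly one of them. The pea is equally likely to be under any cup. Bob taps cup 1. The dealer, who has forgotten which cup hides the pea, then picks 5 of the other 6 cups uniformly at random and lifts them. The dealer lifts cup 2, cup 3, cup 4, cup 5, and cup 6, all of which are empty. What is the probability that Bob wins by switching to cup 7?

Because the dealer chose which cups to lift without knowing where the pea is, the choice is independent of the prize location. Learning that none of the 5 opened cups holds the pea simply rules out those 5 locations and leaves the remaining 2 cups still equally likely by symmetry.
So P(the pea under cup 7) = 1/2.

1/2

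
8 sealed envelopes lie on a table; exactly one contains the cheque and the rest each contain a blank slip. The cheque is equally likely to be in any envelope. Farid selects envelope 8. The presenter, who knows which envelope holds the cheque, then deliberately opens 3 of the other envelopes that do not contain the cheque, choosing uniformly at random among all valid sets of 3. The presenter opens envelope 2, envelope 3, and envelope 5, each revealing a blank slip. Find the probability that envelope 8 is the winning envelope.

1/8

Consider each possible location of the cheque in turn.
If it is in any of envelopes 1, 4, 6, and 7 (prior 1/8 each): the presenter has 20 equally likely choices, so probability 1/20; weight (1/8)·(1/20) = 1/160 each.
If it is in any of envelopes 2, 3, and 5 (prior 1/8 each): that envelope was opened and seen not to hold the prize — ruled out; weight (1/8)·0 = 0 each.
If it is in envelope 8 (prior 1/8): the presenter has 35 equally likely choices, so probability 1/35; weight (1/8)·(1/35) = 1/280.
The weights sum to 1/35.
So P(the cheque in envelope 8 | the presenter opened envelope 2, envelope 3, and envelope 5) = (1/280) / (1/35) = 1/8.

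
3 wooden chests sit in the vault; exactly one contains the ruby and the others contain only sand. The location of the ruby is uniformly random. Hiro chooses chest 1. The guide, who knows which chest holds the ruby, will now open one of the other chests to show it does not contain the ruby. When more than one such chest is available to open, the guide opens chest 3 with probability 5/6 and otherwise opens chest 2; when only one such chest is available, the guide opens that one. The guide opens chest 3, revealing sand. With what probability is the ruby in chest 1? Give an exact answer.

5/11

Condition on the true location of the ruby.
If it is in chest 1 (prior 1/3): chest 3 is available, opened with probability 5/6; weight (1/3)·(5/6) = 5/18.
If it is in chest 2 (prior 1/3): only chest 3 is available, probability 1; weight (1/3)·1 = 1/3.
If it is in chest 3 (prior 1/3): the guide opened chest 3, so this case is ruled out; weight (1/3)·0 = 0.
The weights sum to 11/18.
So P(the ruby in chest 1 | the guide opened chest 3) = (5/18) / (11/18) = 5/11.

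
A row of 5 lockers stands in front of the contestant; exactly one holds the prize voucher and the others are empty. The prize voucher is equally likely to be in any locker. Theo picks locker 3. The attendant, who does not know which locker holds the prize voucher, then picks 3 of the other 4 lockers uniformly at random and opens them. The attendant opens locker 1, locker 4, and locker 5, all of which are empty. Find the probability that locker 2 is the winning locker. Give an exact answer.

1/2

Apply Bayes' rule, conditioning on where the prize voucher actually is.
If it is in any of lockers 1, 4, and 5 (prior 1/5 each): that locker was opened and seen not to hold the prize — ruled out; weight (1/5)·0 = 0 each.
If it is in either of lockers 2 and 3 (prior 1/5 each): the attendant picks exactly this set with probability 1/4 regardless, and none is the prize; weight (1/5)·(1/4) = 1/20 each.
The weights sum to 1/10.
So P(the prize voucher in locker 2 | the attendant opened locker 1, locker 4, and locker 5) = (1/20) / (1/10) = 1/2.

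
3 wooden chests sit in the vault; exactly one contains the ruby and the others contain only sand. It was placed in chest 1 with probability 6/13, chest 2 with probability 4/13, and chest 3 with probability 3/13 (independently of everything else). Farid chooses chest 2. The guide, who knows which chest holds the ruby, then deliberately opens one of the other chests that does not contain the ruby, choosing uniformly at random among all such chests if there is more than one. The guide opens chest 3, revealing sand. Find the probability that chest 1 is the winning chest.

3/4

Condition on the true location of the ruby.
If it is in chest 1 (prior 6/13): the guide has no choice, probability 1; weight (6/13)·1 = 6/13.
If it is in chest 2 (prior 4/13): the guide has 2 equally likely choices, so probability 1/2; weight (4/13)·(1/2) = 2/13.
If it is in chest 3 (prior 3/13): the guide opened chest 3, so this case is ruled out; weight (3/13)·0 = 0.
The weights sum to 8/13.
So P(the ruby in chest 1 | the guide opened chest 3) = (6/13) / (8/13) = 3/4.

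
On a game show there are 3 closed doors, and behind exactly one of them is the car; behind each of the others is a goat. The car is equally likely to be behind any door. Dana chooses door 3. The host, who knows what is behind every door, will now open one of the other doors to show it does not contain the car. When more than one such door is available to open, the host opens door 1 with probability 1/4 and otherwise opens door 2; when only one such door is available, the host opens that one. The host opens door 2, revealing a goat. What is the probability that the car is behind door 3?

3/7

Apply Bayes' rule, conditioning on where the car actually is.
If it is behind door 1 (prior 1/3): only door 2 is available, probability 1; weight (1/3)·1 = 1/3.
If it is behind door 2 (prior 1/3): the host opened door 2, so this case is ruled out; weight (1/3)·0 = 0.
If it is behind door 3 (prior 1/3): door 1 is available but not opened, probability 3/4; weight (1/3)·(3/4) = 1/4.
The weights sum to 7/12.
So P(the car behind door 3 | the host opened door 2) = (1/4) / (7/12) = 3/7.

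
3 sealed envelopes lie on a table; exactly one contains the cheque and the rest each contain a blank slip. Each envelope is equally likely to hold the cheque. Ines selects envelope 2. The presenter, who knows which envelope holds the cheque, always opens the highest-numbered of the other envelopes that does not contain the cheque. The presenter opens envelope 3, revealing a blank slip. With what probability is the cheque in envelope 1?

1/2

Condition on the true location of the cheque.
If it is in either of envelopes 1 and 2 (prior 1/3 each): envelope 3 is the highest-numbered option available, probability 1; weight (1/3)·1 = 1/3 each.
If it is in envelope 3 (prior 1/3): the presenter opened envelope 3, so this case is ruled out; weight (1/3)·0 = 0.
The weights sum to 2/3.
So P(the cheque in envelope 1 | the presenter opened envelope 3) = (1/3) / (2/3) = 1/2.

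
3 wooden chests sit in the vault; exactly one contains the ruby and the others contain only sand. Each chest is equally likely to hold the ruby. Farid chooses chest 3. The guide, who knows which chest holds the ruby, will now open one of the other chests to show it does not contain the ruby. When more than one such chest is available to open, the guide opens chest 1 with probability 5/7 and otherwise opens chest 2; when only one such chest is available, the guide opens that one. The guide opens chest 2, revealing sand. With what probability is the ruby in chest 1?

7/9

Condition on the true location of the ruby.
If it is in chest 1 (prior 1/3): only chest 2 is available, probability 1; weight (1/3)·1 = 1/3.
If it is in chest 2 (prior 1/3): the guide opened chest 2, so this case is ruled out; weight (1/3)·0 = 0.
If it is in chest 3 (prior 1/3): chest 1 is available but not opened, probability 2/7; weight (1/3)·(2/7) = 2/21.
The weights sum to 3/7.
So P(the ruby in chest 1 | the guide opened chest 2) = (1/3) / (3/7) = 7/9.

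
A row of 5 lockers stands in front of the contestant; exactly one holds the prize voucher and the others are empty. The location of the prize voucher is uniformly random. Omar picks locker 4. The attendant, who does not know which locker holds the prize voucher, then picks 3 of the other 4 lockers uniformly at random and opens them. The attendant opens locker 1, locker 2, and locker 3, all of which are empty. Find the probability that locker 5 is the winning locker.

1/2

Because the attendant chose which lockers to open without knowing where the prize voucher is, the choice is independent of the prize location. Learning that none of the 3 opened lockers holds the prize voucher simply rules out those 3 locations and leaves the remaining 2 lockers still equally likely by symmetry.
So P(the prize voucher in locker 5) = 1/2.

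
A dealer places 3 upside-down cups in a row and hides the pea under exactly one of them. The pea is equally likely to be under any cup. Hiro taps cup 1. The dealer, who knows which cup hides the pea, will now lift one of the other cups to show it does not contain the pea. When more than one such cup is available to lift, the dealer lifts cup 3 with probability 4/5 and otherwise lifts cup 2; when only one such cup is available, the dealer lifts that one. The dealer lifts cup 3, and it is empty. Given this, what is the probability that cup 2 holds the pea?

Condition on the true location of the pea.
If it is under cup 1 (prior 1/3): cup 3 is available, opened with probability 4/5; weight (1/3)·(4/5) = 4/15.
If it is under cup 2 (prior 1/3): only cup 3 is available, probability 1; weight (1/3)·1 = 1/3.
If it is under cup 3 (prior 1/3): the dealer opened cup 3, so this case is ruled out; weight (1/3)·0 = 0.
The weights sum to 3/5.
So P(the pea under cup 2 | the dealer opened cup 3) = (1/3) / (3/5) = 5/9.

5/9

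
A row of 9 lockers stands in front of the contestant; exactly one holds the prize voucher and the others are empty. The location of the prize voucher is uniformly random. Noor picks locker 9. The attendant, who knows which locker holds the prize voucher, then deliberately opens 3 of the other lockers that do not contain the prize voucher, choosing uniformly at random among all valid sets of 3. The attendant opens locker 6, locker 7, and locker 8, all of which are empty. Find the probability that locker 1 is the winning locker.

8/45

Apply Bayes' rule, conditioning on where the prize voucher actually is.
If it is in any of lockers 1, 2, 3, 4, and 5 (prior 1/9 each): the attendant has 35 equally likely choices, so probability 1/35; weight (1/9)·(1/35) = 1/315 each.
If it is in any of lockers 6, 7, and 8 (prior 1/9 each): that locker was opened and seen not to hold the prize — ruled out; weight (1/9)·0 = 0 each.
If it is in locker 9 (prior 1/9): the attendant has 56 equally likely choices, so probability 1/56; weight (1/9)·(1/56) = 1/504.
The weights sum to 1/56.
So P(the prize voucher in locker 1 | the attendant opened locker 6, locker 7, and locker 8) = (1/315) / (1/56) = 8/45.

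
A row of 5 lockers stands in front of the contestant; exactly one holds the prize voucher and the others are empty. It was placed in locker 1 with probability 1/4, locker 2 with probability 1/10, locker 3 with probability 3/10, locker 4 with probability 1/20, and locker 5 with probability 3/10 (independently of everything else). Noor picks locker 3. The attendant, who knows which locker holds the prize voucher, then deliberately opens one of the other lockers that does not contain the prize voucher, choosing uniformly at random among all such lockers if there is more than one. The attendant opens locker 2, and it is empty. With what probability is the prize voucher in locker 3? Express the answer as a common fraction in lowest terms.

Apply Bayes' rule, conditioning on where the prize voucher actually is.
If it is in locker 1 (prior 1/4): the attendant has 3 equally likely choices, so probability 1/3; weight (1/4)·(1/3) = 1/12.
If it is in locker 2 (prior 1/10): the attendant opened locker 2, so this case is ruled out; weight (1/10)·0 = 0.
If it is in locker 3 (prior 3/10): the attendant has 4 equally likely choices, so probability 1/4; weight (3/10)·(1/4) = 3/40.
If it is in locker 4 (prior 1/20): the attendant has 3 equally likely choices, so probability 1/3; weight (1/20)·(1/3) = 1/60.
If it is in locker 5 (prior 3/10): the attendant has 3 equally likely choices, so probability 1/3; weight (3/10)·(1/3) = 1/10.
The weights sum to 11/40.
So P(the prize voucher in locker 3 | the attendant opened locker 2) = (3/40) / (11/40) = 3/11.

3/11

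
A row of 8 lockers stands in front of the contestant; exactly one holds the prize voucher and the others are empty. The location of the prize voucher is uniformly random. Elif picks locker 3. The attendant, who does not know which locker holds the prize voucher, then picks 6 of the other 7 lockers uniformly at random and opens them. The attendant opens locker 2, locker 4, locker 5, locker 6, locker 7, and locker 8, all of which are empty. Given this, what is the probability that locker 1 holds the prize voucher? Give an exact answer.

Because the attendant chose which lockers to open without knowing where the prize voucher is, the choice is independent of the prize location. Learning that none of the 6 opened lockers holds the prize voucher simply rules out those 6 locations and leaves the remaining 2 lockers still equally likely by symmetry.
So P(the prize voucher in locker 1) = 1/2.

1/2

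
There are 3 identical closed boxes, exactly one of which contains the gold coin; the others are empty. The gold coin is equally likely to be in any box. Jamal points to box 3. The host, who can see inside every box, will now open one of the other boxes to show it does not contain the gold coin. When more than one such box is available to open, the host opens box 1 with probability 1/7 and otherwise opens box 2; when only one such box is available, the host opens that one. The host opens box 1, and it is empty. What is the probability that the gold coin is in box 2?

7/8

Condition on the true location of the gold coin.
If it is in box 1 (prior 1/3): the host opened box 1, so this case is ruled out; weight (1/3)·0 = 0.
If it is in box 2 (prior 1/3): only box 1 is available, probability 1; weight (1/3)·1 = 1/3.
If it is in box 3 (prior 1/3): box 1 is available, opened with probability 1/7; weight (1/3)·(1/7) = 1/21.
The weights sum to 8/21.
So P(the gold coin in box 2 | the host opened box 1) = (1/3) / (8/21) = 7/8.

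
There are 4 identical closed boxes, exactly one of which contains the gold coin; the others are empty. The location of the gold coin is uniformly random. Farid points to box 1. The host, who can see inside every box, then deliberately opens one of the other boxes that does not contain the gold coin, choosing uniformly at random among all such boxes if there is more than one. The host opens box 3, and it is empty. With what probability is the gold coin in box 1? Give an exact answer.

Consider each possible location of the gold coin in turn.
If it is in box 1 (prior 1/4): the host has 3 equally likely choices, so probability 1/3; weight (1/4)·(1/3) = 1/12.
If it is in either of boxes 2 and 4 (prior 1/4 each): the host has 2 equally likely choices, so probability 1/2; weight (1/4)·(1/2) = 1/8 each.
If it is in box 3 (prior 1/4): the host opened box 3, so this case is ruled out; weight (1/4)·0 = 0.
The weights sum to 1/3.
So P(the gold coin in box 1 | the host opened box 3) = (1/12) / (1/3) = 1/4.

1/4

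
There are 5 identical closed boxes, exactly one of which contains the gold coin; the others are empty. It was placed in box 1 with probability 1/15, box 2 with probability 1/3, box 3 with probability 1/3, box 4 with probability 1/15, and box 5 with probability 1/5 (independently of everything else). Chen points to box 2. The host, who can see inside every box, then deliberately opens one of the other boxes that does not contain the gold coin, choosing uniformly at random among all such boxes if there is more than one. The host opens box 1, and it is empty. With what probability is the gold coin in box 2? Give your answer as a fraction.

5/17

Consider each possible location of the gold coin in turn.
If it is in box 1 (prior 1/15): the host opened box 1, so this case is ruled out; weight (1/15)·0 = 0.
If it is in box 2 (prior 1/3): the host has 4 equally likely choices, so probability 1/4; weight (1/3)·(1/4) = 1/12.
If it is in box 3 (prior 1/3): the host has 3 equally likely choices, so probability 1/3; weight (1/3)·(1/3) = 1/9.
If it is in box 4 (prior 1/15): the host has 3 equally likely choices, so probability 1/3; weight (1/15)·(1/3) = 1/45.
If it is in box 5 (prior 1/5): the host has 3 equally likely choices, so probability 1/3; weight (1/5)·(1/3) = 1/15.
The weights sum to 17/60.
So P(the gold coin in box 2 | the host opened box 1) = (1/12) / (17/60) = 5/17.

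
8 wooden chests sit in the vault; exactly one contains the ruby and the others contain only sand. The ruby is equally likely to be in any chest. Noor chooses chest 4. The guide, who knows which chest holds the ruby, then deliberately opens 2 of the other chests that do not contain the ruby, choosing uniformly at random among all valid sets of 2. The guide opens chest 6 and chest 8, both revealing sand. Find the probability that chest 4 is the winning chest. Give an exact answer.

Condition on the true location of the ruby.
If it is in any of chests 1, 2, 3, 5, and 7 (prior 1/8 each): the guide has 15 equally likely choices, so probability 1/15; weight (1/8)·(1/15) = 1/120 each.
If it is in chest 4 (prior 1/8): the guide has 21 equally likely choices, so probability 1/21; weight (1/8)·(1/21) = 1/168.
If it is in either of chests 6 and 8 (prior 1/8 each): that chest was opened and seen not to hold the prize — ruled out; weight (1/8)·0 = 0 each.
The weights sum to 1/21.
So P(the ruby in chest 4 | the guide opened chest 6 and chest 8) = (1/168) / (1/21) = 1/8.

1/8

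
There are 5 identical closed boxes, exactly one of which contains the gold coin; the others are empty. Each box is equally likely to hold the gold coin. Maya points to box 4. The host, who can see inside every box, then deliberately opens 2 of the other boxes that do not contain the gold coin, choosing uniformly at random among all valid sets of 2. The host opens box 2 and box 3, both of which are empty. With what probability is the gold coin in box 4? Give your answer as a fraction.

Condition on the true location of the gold coin.
If it is in either of boxes 1 and 5 (prior 1/5 each): the host has 3 equally likely choices, so probability 1/3; weight (1/5)·(1/3) = 1/15 each.
If it is in either of boxes 2 and 3 (prior 1/5 each): that box was opened and seen not to hold the prize — ruled out; weight (1/5)·0 = 0 each.
If it is in box 4 (prior 1/5): the host has 6 equally likely choices, so probability 1/6; weight (1/5)·(1/6) = 1/30.
The weights sum to 1/6.
So P(the gold coin in box 4 | the host opened box 2 and box 3) = (1/30) / (1/6) = 1/5.

1/5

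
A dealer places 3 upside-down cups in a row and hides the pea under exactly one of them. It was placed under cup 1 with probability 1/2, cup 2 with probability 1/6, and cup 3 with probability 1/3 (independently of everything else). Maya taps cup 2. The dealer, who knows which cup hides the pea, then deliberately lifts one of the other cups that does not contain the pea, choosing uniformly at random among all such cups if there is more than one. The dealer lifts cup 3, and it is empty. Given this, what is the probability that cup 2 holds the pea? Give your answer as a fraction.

1/7

Condition on the true location of the pea.
If it is under cup 1 (prior 1/2): the dealer has no choice, probability 1; weight (1/2)·1 = 1/2.
If it is under cup 2 (prior 1/6): the dealer has 2 equally likely choices, so probability 1/2; weight (1/6)·(1/2) = 1/12.
If it is under cup 3 (prior 1/3): the dealer opened cup 3, so this case is ruled out; weight (1/3)·0 = 0.
The weights sum to 7/12.
So P(the pea under cup 2 | the dealer opened cup 3) = (1/12) / (7/12) = 1/7.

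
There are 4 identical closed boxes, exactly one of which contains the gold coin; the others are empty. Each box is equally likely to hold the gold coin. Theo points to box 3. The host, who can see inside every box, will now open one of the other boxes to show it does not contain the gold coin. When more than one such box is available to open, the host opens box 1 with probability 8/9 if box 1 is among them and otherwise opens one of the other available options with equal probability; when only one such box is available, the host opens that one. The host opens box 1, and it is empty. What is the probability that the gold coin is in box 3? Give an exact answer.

1/3

Condition on the true location of the gold coin.
If it is in box 1 (prior 1/4): the host opened box 1, so this case is ruled out; weight (1/4)·0 = 0.
If it is in any of boxes 2, 3, and 4 (prior 1/4 each): box 1 is available, opened with probability 8/9; weight (1/4)·(8/9) = 2/9 each.
The weights sum to 2/3.
So P(the gold coin in box 3 | the host opened box 1) = (2/9) / (2/3) = 1/3.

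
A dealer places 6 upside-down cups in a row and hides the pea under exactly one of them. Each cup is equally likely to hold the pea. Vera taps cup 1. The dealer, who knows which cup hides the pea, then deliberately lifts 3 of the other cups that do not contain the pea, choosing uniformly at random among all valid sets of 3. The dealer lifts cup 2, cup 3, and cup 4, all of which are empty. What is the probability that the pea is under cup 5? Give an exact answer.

Consider each possible location of the pea in turn.
If it is under cup 1 (prior 1/6): the dealer has 10 equally likely choices, so probability 1/10; weight (1/6)·(1/10) = 1/60.
If it is under any of cups 2, 3, and 4 (prior 1/6 each): that cup was opened and seen not to hold the prize — ruled out; weight (1/6)·0 = 0 each.
If it is under either of cups 5 and 6 (prior 1/6 each): the dealer has 4 equally likely choices, so probability 1/4; weight (1/6)·(1/4) = 1/24 each.
The weights sum to 1/10.
So P(the pea under cup 5 | the dealer opened cup 2, cup 3, and cup 4) = (1/24) / (1/10) = 5/12.

5/12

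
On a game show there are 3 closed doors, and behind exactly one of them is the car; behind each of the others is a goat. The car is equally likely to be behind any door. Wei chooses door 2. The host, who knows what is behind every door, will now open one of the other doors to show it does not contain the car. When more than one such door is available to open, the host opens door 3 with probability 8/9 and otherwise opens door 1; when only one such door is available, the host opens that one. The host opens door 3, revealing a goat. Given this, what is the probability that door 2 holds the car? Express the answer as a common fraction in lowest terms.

Apply Bayes' rule, conditioning on where the car actually is.
If it is behind door 1 (prior 1/3): only door 3 is available, probability 1; weight (1/3)·1 = 1/3.
If it is behind door 2 (prior 1/3): door 3 is available, opened with probability 8/9; weight (1/3)·(8/9) = 8/27.
If it is behind door 3 (prior 1/3): the host opened door 3, so this case is ruled out; weight (1/3)·0 = 0.
The weights sum to 17/27.
So P(the car behind door 2 | the host opened door 3) = (8/27) / (17/27) = 8/17.

8/17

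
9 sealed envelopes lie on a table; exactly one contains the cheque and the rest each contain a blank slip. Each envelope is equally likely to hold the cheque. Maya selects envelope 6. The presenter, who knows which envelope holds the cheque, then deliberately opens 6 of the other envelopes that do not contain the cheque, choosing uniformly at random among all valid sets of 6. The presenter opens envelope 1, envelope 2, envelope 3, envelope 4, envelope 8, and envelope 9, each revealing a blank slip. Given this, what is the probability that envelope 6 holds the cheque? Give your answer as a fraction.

1/9

Condition on the true location of the cheque.
If it is in any of envelopes 1, 2, 3, 4, 8, and 9 (prior 1/9 each): that envelope was opened and seen not to hold the prize — ruled out; weight (1/9)·0 = 0 each.
If it is in either of envelopes 5 and 7 (prior 1/9 each): the presenter has 7 equally likely choices, so probability 1/7; weight (1/9)·(1/7) = 1/63 each.
If it is in envelope 6 (prior 1/9): the presenter has 28 equally likely choices, so probability 1/28; weight (1/9)·(1/28) = 1/252.
The weights sum to 1/28.
So P(the cheque in envelope 6 | the presenter opened envelope 1, envelope 2, envelope 3, envelope 4, envelope 8, and envelope 9) = (1/252) / (1/28) = 1/9.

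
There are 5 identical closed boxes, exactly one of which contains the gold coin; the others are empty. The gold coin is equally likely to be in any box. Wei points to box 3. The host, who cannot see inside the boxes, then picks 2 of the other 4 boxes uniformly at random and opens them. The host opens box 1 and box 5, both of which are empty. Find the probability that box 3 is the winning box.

Consider each possible location of the gold coin in turn.
If it is in either of boxes 1 and 5 (prior 1/5 each): that box was opened and seen not to hold the prize — ruled out; weight (1/5)·0 = 0 each.
If it is in any of boxes 2, 3, and 4 (prior 1/5 each): the host picks exactly this set with probability 1/6 regardless, and none is the prize; weight (1/5)·(1/6) = 1/30 each.
The weights sum to 1/10.
So P(the gold coin in box 3 | the host opened box 1 and box 5) = (1/30) / (1/10) = 1/3.

1/3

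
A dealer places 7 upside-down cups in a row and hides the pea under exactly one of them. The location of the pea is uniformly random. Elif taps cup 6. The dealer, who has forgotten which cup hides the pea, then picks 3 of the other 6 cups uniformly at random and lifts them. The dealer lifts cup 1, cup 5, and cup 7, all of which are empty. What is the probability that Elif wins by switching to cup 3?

Consider each possible location of the pea in turn.
If it is under any of cups 1, 5, and 7 (prior 1/7 each): that cup was opened and seen not to hold the prize — ruled out; weight (1/7)·0 = 0 each.
If it is under any of cups 2, 3, 4, and 6 (prior 1/7 each): the dealer picks exactly this set with probability 1/20 regardless, and none is the prize; weight (1/7)·(1/20) = 1/140 each.
The weights sum to 1/35.
So P(the pea under cup 3 | the dealer opened cup 1, cup 5, and cup 7) = (1/140) / (1/35) = 1/4.

1/4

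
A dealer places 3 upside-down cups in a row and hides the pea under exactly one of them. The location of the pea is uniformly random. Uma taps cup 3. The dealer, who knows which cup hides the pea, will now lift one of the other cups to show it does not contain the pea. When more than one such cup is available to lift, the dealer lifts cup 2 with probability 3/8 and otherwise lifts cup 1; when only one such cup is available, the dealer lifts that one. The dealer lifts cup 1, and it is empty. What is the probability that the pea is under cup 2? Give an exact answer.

Consider each possible location of the pea in turn.
If it is under cup 1 (prior 1/3): the dealer opened cup 1, so this case is ruled out; weight (1/3)·0 = 0.
If it is under cup 2 (prior 1/3): only cup 1 is available, probability 1; weight (1/3)·1 = 1/3.
If it is under cup 3 (prior 1/3): cup 2 is available but not opened, probability 5/8; weight (1/3)·(5/8) = 5/24.
The weights sum to 13/24.
So P(the pea under cup 2 | the dealer opened cup 1) = (1/3) / (13/24) = 8/13.

8/13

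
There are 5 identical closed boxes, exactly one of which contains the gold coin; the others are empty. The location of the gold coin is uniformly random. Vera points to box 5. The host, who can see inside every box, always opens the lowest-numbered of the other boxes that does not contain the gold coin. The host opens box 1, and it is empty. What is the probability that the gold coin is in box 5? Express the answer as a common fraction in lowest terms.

1/4

Apply Bayes' rule, conditioning on where the gold coin actually is.
If it is in box 1 (prior 1/5): the host opened box 1, so this case is ruled out; weight (1/5)·0 = 0.
If it is in any of boxes 2, 3, 4, and 5 (prior 1/5 each): box 1 is the lowest-numbered option available, probability 1; weight (1/5)·1 = 1/5 each.
The weights sum to 4/5.
So P(the gold coin in box 5 | the host opened box 1) = (1/5) / (4/5) = 1/4.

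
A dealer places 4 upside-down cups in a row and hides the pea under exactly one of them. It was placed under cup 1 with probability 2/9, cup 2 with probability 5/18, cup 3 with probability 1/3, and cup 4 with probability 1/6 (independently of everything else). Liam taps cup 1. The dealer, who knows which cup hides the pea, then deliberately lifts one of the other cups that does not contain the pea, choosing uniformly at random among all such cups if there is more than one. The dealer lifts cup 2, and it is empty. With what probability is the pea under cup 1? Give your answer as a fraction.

Condition on the true location of the pea.
If it is under cup 1 (prior 2/9): the dealer has 3 equally likely choices, so probability 1/3; weight (2/9)·(1/3) = 2/27.
If it is under cup 2 (prior 5/18): the dealer opened cup 2, so this case is ruled out; weight (5/18)·0 = 0.
If it is under cup 3 (prior 1/3): the dealer has 2 equally likely choices, so probability 1/2; weight (1/3)·(1/2) = 1/6.
If it is under cup 4 (prior 1/6): the dealer has 2 equally likely choices, so probability 1/2; weight (1/6)·(1/2) = 1/12.
The weights sum to 35/108.
So P(the pea under cup 1 | the dealer opened cup 2) = (2/27) / (35/108) = 8/35.

8/35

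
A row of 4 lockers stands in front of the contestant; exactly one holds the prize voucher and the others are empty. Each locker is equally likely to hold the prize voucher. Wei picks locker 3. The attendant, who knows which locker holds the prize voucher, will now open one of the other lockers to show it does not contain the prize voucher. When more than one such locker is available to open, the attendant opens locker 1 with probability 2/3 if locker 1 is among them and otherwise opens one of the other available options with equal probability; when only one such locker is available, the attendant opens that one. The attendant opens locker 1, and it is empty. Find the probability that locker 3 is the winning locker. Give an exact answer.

Condition on the true location of the prize voucher.
If it is in locker 1 (prior 1/4): the attendant opened locker 1, so this case is ruled out; weight (1/4)·0 = 0.
If it is in any of lockers 2, 3, and 4 (prior 1/4 each): locker 1 is available, opened with probability 2/3; weight (1/4)·(2/3) = 1/6 each.
The weights sum to 1/2.
So P(the prize voucher in locker 3 | the attendant opened locker 1) = (1/6) / (1/2) = 1/3.

1/3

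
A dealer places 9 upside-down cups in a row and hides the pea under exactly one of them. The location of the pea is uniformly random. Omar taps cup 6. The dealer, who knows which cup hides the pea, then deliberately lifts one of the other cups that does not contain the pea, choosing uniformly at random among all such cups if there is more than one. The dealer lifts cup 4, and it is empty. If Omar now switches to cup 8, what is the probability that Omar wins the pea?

Apply Bayes' rule, conditioning on where the pea actually is.
If it is under any of cups 1, 2, 3, 5, 7, 8, and 9 (prior 1/9 each): the dealer has 7 equally likely choices, so probability 1/7; weight (1/9)·(1/7) = 1/63 each.
If it is under cup 4 (prior 1/9): the dealer opened cup 4, so this case is ruled out; weight (1/9)·0 = 0.
If it is under cup 6 (prior 1/9): the dealer has 8 equally likely choices, so probability 1/8; weight (1/9)·(1/8) = 1/72.
The weights sum to 1/8.
So P(the pea under cup 8 | the dealer opened cup 4) = (1/63) / (1/8) = 8/63.

8/63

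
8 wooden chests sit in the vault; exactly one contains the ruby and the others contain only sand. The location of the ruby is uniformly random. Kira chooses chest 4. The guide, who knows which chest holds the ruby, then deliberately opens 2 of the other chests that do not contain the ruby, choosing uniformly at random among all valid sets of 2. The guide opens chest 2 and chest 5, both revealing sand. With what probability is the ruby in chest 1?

7/40

Apply Bayes' rule, conditioning on where the ruby actually is.
If it is in any of chests 1, 3, 6, 7, and 8 (prior 1/8 each): the guide has 15 equally likely choices, so probability 1/15; weight (1/8)·(1/15) = 1/120 each.
If it is in either of chests 2 and 5 (prior 1/8 each): that chest was opened and seen not to hold the prize — ruled out; weight (1/8)·0 = 0 each.
If it is in chest 4 (prior 1/8): the guide has 21 equally likely choices, so probability 1/21; weight (1/8)·(1/21) = 1/168.
The weights sum to 1/21.
So P(the ruby in chest 1 | the guide opened chest 2 and chest 5) = (1/120) / (1/21) = 7/40.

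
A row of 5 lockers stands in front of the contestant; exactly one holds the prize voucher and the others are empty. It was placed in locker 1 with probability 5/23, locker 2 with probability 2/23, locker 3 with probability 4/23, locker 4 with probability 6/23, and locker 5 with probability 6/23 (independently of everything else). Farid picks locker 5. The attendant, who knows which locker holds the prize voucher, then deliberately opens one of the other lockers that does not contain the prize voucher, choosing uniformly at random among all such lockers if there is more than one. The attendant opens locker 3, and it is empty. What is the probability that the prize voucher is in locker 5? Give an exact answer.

Condition on the true location of the prize voucher.
If it is in locker 1 (prior 5/23): the attendant has 3 equally likely choices, so probability 1/3; weight (5/23)·(1/3) = 5/69.
If it is in locker 2 (prior 2/23): the attendant has 3 equally likely choices, so probability 1/3; weight (2/23)·(1/3) = 2/69.
If it is in locker 3 (prior 4/23): the attendant opened locker 3, so this case is ruled out; weight (4/23)·0 = 0.
If it is in locker 4 (prior 6/23): the attendant has 3 equally likely choices, so probability 1/3; weight (6/23)·(1/3) = 2/23.
If it is in locker 5 (prior 6/23): the attendant has 4 equally likely choices, so probability 1/4; weight (6/23)·(1/4) = 3/46.
The weights sum to 35/138.
So P(the prize voucher in locker 5 | the attendant opened locker 3) = (3/46) / (35/138) = 9/35.

9/35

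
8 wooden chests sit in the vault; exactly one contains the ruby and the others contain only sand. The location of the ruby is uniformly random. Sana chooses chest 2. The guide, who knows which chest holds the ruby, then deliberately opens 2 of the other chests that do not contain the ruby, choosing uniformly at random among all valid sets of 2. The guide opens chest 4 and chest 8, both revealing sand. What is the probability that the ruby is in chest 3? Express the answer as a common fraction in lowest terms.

7/40

Apply Bayes' rule, conditioning on where the ruby actually is.
If it is in any of chests 1, 3, 5, 6, and 7 (prior 1/8 each): the guide has 15 equally likely choices, so probability 1/15; weight (1/8)·(1/15) = 1/120 each.
If it is in chest 2 (prior 1/8): the guide has 21 equally likely choices, so probability 1/21; weight (1/8)·(1/21) = 1/168.
If it is in either of chests 4 and 8 (prior 1/8 each): that chest was opened and seen not to hold the prize — ruled out; weight (1/8)·0 = 0 each.
The weights sum to 1/21.
So P(the ruby in chest 3 | the guide opened chest 4 and chest 8) = (1/120) / (1/21) = 7/40.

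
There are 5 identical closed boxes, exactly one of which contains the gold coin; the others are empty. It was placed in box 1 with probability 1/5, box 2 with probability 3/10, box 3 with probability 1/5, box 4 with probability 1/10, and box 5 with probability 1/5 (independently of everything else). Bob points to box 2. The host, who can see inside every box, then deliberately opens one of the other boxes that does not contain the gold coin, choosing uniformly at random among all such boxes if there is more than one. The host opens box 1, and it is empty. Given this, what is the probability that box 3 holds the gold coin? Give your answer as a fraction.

Condition on the true location of the gold coin.
If it is in box 1 (prior 1/5): the host opened box 1, so this case is ruled out; weight (1/5)·0 = 0.
If it is in box 2 (prior 3/10): the host has 4 equally likely choices, so probability 1/4; weight (3/10)·(1/4) = 3/40.
If it is in either of boxes 3 and 5 (prior 1/5 each): the host has 3 equally likely choices, so probability 1/3; weight (1/5)·(1/3) = 1/15 each.
If it is in box 4 (prior 1/10): the host has 3 equally likely choices, so probability 1/3; weight (1/10)·(1/3) = 1/30.
The weights sum to 29/120.
So P(the gold coin in box 3 | the host opened box 1) = (1/15) / (29/120) = 8/29.

8/29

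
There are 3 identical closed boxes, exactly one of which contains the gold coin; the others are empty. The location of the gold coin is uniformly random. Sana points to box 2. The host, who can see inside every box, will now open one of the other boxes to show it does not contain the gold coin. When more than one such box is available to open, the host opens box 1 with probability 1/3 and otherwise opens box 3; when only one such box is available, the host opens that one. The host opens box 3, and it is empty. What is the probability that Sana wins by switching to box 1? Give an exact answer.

Condition on the true location of the gold coin.
If it is in box 1 (prior 1/3): only box 3 is available, probability 1; weight (1/3)·1 = 1/3.
If it is in box 2 (prior 1/3): box 1 is available but not opened, probability 2/3; weight (1/3)·(2/3) = 2/9.
If it is in box 3 (prior 1/3): the host opened box 3, so this case is ruled out; weight (1/3)·0 = 0.
The weights sum to 5/9.
So P(the gold coin in box 1 | the host opened box 3) = (1/3) / (5/9) = 3/5.

3/5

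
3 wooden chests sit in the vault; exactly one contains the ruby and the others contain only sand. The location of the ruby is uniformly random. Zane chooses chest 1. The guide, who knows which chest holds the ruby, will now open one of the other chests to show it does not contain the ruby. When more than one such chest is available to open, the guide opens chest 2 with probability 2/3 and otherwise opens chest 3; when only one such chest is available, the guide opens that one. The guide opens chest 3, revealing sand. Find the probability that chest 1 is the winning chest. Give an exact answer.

Condition on the true location of the ruby.
If it is in chest 1 (prior 1/3): chest 2 is available but not opened, probability 1/3; weight (1/3)·(1/3) = 1/9.
If it is in chest 2 (prior 1/3): only chest 3 is available, probability 1; weight (1/3)·1 = 1/3.
If it is in chest 3 (prior 1/3): the guide opened chest 3, so this case is ruled out; weight (1/3)·0 = 0.
The weights sum to 4/9.
So P(the ruby in chest 1 | the guide opened chest 3) = (1/9) / (4/9) = 1/4.

1/4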